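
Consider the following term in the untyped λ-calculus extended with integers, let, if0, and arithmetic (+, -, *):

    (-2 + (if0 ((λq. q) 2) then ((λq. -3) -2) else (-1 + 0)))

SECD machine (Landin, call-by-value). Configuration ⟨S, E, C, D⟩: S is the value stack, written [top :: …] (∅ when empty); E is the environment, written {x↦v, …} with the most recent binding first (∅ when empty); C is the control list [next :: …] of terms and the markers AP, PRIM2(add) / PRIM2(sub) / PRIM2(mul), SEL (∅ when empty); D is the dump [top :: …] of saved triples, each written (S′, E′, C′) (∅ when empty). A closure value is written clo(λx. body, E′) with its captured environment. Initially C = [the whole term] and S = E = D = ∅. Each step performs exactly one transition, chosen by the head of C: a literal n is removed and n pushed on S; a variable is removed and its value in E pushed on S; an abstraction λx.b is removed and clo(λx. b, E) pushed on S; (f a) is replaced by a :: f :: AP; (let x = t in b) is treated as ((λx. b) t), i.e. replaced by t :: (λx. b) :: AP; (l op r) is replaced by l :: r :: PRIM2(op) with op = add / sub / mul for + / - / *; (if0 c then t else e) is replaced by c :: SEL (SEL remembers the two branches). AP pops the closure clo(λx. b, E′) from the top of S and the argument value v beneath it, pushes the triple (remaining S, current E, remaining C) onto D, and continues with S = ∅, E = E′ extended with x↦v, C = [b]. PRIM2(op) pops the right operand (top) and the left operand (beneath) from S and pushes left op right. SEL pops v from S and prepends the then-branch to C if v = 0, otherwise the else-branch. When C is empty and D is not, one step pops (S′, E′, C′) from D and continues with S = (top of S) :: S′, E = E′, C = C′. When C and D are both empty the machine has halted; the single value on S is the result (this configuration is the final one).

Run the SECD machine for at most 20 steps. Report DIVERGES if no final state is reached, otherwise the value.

Answer: -3

Derivation:
t=0: [S=∅ | E=∅ | C=[(-2 + (if0 ((λq. q) 2) then ((λq. -3) -2) else (-1 + 0)))] | D=∅]
t=1: [S=∅ | E=∅ | C=[-2 :: (if0 ((λq. q) 2) then ((λq. -3) -2) else (-1 + 0)) :: PRIM2(add)] | D=∅]
t=2: [S=[-2] | E=∅ | C=[(if0 ((λq. q) 2) then ((λq. -3) -2) else (-1 + 0)) :: PRIM2(add)] | D=∅]
t=3: [S=[-2] | E=∅ | C=[((λq. q) 2) :: SEL :: PRIM2(add)] | D=∅]
t=4: [S=[-2] | E=∅ | C=[2 :: (λq. q) :: AP :: SEL :: PRIM2(add)] | D=∅]
t=5: [S=[2 :: -2] | E=∅ | C=[(λq. q) :: AP :: SEL :: PRIM2(add)] | D=∅]
t=6: [S=[clo(λq. q, ∅) :: 2 :: -2] | E=∅ | C=[AP :: SEL :: PRIM2(add)] | D=∅]
t=7: [S=∅ | E={q↦2} | C=[q] | D=[([-2], ∅, [SEL :: PRIM2(add)])]]
t=8: [S=[2] | E={q↦2} | C=∅ | D=[([-2], ∅, [SEL :: PRIM2(add)])]]
t=9: [S=[2 :: -2] | E=∅ | C=[SEL :: PRIM2(add)] | D=∅]
t=10: [S=[-2] | E=∅ | C=[(-1 + 0) :: PRIM2(add)] | D=∅]
t=11: [S=[-2] | E=∅ | C=[-1 :: 0 :: PRIM2(add) :: PRIM2(add)] | D=∅]
t=12: [S=[-1 :: -2] | E=∅ | C=[0 :: PRIM2(add) :: PRIM2(add)] | D=∅]
t=13: [S=[0 :: -1 :: -2] | E=∅ | C=[PRIM2(add) :: PRIM2(add)] | D=∅]
t=14: [S=[-1 :: -2] | E=∅ | C=[PRIM2(add)] | D=∅]
t=15: [S=[-3] | E=∅ | C=∅ | D=∅]
→ final value -3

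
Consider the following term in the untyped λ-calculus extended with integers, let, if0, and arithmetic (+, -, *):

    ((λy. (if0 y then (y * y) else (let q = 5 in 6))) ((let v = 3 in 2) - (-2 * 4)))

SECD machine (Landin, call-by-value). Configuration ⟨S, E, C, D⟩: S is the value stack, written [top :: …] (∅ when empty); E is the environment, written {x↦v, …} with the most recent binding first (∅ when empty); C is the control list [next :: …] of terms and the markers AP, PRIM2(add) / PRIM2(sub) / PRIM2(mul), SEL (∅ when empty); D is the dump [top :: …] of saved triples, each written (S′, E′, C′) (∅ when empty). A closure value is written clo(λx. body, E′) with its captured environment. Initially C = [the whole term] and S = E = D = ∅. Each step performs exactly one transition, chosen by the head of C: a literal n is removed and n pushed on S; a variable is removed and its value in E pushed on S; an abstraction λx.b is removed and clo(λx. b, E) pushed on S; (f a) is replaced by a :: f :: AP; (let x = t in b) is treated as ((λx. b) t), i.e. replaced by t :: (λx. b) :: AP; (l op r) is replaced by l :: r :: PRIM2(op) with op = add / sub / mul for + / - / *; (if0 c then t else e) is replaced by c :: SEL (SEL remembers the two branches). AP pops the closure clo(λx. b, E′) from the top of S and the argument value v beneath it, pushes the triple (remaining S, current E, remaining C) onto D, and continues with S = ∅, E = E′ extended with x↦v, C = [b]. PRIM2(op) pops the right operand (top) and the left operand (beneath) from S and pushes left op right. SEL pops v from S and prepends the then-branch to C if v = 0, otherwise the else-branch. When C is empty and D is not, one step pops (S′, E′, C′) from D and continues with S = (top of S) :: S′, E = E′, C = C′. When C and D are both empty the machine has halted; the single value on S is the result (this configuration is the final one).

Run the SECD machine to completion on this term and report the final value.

[0] ⟨S=∅; E=∅; C=[((λy. (if0 y then (y * y) else (let q = 5 in 6))) ((let v = 3 in 2) - (-2 * 4)))]; D=∅⟩
[1] ⟨S=∅; E=∅; C=[((let v = 3 in 2) - (-2 * 4)) :: (λy. (if0 y then (y * y) else (let q = 5 in 6))) :: AP]; D=∅⟩
[2] ⟨S=∅; E=∅; C=[(let v = 3 in 2) :: (-2 * 4) :: PRIM2(sub) :: (λy. (if0 y then (y * y) else (let q = 5 in 6))) :: AP]; D=∅⟩
[3] ⟨S=∅; E=∅; C=[3 :: (λv. 2) :: AP :: (-2 * 4) :: PRIM2(sub) :: (λy. (if0 y then (y * y) else (let q = 5 in 6))) :: AP]; D=∅⟩
[4] ⟨S=[3]; E=∅; C=[(λv. 2) :: AP :: (-2 * 4) :: PRIM2(sub) :: (λy. (if0 y then (y * y) else (let q = 5 in 6))) :: AP]; D=∅⟩
[5] ⟨S=[clo(λv. 2, ∅) :: 3]; E=∅; C=[AP :: (-2 * 4) :: PRIM2(sub) :: (λy. (if0 y then (y * y) else (let q = 5 in 6))) :: AP]; D=∅⟩
[6] ⟨S=∅; E={v↦3}; C=[2]; D=[(∅, ∅, [(-2 * 4) :: PRIM2(sub) :: (λy. (if0 y then (y * y) else (let q = 5 in 6))) :: AP])]⟩
[7] ⟨S=[2]; E={v↦3}; C=∅; D=[(∅, ∅, [(-2 * 4) :: PRIM2(sub) :: (λy. (if0 y then (y * y) else (let q = 5 in 6))) :: AP])]⟩
[8] ⟨S=[2]; E=∅; C=[(-2 * 4) :: PRIM2(sub) :: (λy. (if0 y then (y * y) else (let q = 5 in 6))) :: AP]; D=∅⟩
[9] ⟨S=[2]; E=∅; C=[-2 :: 4 :: PRIM2(mul) :: PRIM2(sub) :: (λy. (if0 y then (y * y) else (let q = 5 in 6))) :: AP]; D=∅⟩
[10] ⟨S=[-2 :: 2]; E=∅; C=[4 :: PRIM2(mul) :: PRIM2(sub) :: (λy. (if0 y then (y * y) else (let q = 5 in 6))) :: AP]; D=∅⟩
[11] ⟨S=[4 :: -2 :: 2]; E=∅; C=[PRIM2(mul) :: PRIM2(sub) :: (λy. (if0 y then (y * y) else (let q = 5 in 6))) :: AP]; D=∅⟩
[12] ⟨S=[-8 :: 2]; E=∅; C=[PRIM2(sub) :: (λy. (if0 y then (y * y) else (let q = 5 in 6))) :: AP]; D=∅⟩
[13] ⟨S=[10]; E=∅; C=[(λy. (if0 y then (y * y) else (let q = 5 in 6))) :: AP]; D=∅⟩
[14] ⟨S=[clo(λy. (if0 y then (y * y) else (let q = 5 in 6)), ∅) :: 10]; E=∅; C=[AP]; D=∅⟩
[15] ⟨S=∅; E={y↦10}; C=[(if0 y then (y * y) else (let q = 5 in 6))]; D=[(∅, ∅, ∅)]⟩
[16] ⟨S=∅; E={y↦10}; C=[y :: SEL]; D=[(∅, ∅, ∅)]⟩
[17] ⟨S=[10]; E={y↦10}; C=[SEL]; D=[(∅, ∅, ∅)]⟩
[18] ⟨S=∅; E={y↦10}; C=[(let q = 5 in 6)]; D=[(∅, ∅, ∅)]⟩
[19] ⟨S=∅; E={y↦10}; C=[5 :: (λq. 6) :: AP]; D=[(∅, ∅, ∅)]⟩
[20] ⟨S=[5]; E={y↦10}; C=[(λq. 6) :: AP]; D=[(∅, ∅, ∅)]⟩
[21] ⟨S=[clo(λq. 6, {y↦10}) :: 5]; E={y↦10}; C=[AP]; D=[(∅, ∅, ∅)]⟩
[22] ⟨S=∅; E={q↦5, y↦10}; C=[6]; D=[(∅, {y↦10}, ∅) :: (∅, ∅, ∅)]⟩
[23] ⟨S=[6]; E={q↦5, y↦10}; C=∅; D=[(∅, {y↦10}, ∅) :: (∅, ∅, ∅)]⟩
[24] ⟨S=[6]; E={y↦10}; C=∅; D=[(∅, ∅, ∅)]⟩
[25] ⟨S=[6]; E=∅; C=∅; D=∅⟩
→ final value 6

Answer: 6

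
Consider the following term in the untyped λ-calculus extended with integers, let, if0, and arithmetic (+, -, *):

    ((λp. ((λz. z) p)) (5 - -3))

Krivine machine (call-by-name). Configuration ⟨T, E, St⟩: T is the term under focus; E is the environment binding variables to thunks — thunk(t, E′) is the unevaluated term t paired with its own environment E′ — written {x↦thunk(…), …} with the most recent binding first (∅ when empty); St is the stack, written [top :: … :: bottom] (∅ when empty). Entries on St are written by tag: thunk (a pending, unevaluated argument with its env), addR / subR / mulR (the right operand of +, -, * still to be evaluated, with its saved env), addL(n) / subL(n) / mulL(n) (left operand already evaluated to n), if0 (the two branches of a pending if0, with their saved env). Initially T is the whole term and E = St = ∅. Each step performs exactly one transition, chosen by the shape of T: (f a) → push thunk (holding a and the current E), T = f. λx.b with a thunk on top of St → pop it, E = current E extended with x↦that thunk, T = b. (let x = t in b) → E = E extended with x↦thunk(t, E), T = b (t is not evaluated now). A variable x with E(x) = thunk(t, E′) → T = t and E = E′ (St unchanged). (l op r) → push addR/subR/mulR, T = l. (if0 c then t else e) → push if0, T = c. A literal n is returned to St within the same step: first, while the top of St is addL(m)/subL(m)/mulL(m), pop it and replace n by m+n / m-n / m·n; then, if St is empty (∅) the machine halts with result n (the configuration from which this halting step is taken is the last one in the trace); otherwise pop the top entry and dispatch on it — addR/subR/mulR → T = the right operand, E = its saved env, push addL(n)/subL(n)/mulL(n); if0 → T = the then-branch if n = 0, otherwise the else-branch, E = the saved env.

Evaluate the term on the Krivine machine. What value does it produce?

t=0: [T=((λp. ((λz. z) p)) (5 - -3)) | E=∅ | St=∅]
t=1: [T=(λp. ((λz. z) p)) | E=∅ | St=[thunk]]
t=2: [T=((λz. z) p) | E={p↦thunk((5 - -3), ∅)} | St=∅]
t=3: [T=(λz. z) | E={p↦thunk((5 - -3), ∅)} | St=[thunk]]
t=4: [T=z | E={z↦thunk(p, {p↦thunk((5 - -3), ∅)}), p↦thunk((5 - -3), ∅)} | St=∅]
t=5: [T=p | E={p↦thunk((5 - -3), ∅)} | St=∅]
t=6: [T=(5 - -3) | E=∅ | St=∅]
t=7: [T=5 | E=∅ | St=[subR]]
t=8: [T=-3 | E=∅ | St=[subL(5)]]
→ final value 8

Answer: 8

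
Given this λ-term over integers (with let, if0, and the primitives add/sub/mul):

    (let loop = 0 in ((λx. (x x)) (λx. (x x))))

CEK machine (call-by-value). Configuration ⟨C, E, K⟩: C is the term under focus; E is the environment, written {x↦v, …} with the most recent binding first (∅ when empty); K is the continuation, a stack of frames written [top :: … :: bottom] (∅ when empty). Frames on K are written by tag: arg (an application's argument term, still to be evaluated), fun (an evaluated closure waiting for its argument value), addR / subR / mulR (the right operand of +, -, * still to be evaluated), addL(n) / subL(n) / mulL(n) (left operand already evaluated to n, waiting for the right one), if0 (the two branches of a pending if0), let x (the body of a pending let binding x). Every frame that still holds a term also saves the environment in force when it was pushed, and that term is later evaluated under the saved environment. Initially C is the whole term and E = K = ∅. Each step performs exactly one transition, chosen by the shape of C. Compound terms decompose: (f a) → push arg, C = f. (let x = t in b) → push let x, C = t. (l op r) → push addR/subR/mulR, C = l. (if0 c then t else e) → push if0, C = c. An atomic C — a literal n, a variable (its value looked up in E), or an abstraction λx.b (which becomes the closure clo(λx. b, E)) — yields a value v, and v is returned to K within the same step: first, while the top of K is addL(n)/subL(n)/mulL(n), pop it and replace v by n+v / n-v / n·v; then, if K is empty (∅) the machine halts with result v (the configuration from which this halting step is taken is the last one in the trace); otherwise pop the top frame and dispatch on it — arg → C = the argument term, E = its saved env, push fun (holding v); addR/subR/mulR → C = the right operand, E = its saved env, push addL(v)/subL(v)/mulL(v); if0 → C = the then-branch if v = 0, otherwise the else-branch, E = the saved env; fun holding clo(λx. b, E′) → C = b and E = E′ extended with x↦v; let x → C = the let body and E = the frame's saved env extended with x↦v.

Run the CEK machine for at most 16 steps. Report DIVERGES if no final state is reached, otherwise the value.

Answer: DIVERGES (no final state within 16 steps)

Derivation:
[0] <C=(let loop = 0 in ((λx. (x x)) (λx. (x x)))), E=∅, K=∅>
[1] <C=0, E=∅, K=[let loop]>
[2] <C=((λx. (x x)) (λx. (x x))), E={loop↦0}, K=∅>
[3] <C=(λx. (x x)), E={loop↦0}, K=[arg]>
[4] <C=(λx. (x x)), E={loop↦0}, K=[fun]>
[5] <C=(x x), E={x↦clo(λx. (x x), {loop↦0}), loop↦0}, K=∅>
[6] <C=x, E={x↦clo(λx. (x x), {loop↦0}), loop↦0}, K=[arg]>
[7] <C=x, E={x↦clo(λx. (x x), {loop↦0}), loop↦0}, K=[fun]>
… configuration repeats with period 3 (steps 5–7 recur indefinitely) …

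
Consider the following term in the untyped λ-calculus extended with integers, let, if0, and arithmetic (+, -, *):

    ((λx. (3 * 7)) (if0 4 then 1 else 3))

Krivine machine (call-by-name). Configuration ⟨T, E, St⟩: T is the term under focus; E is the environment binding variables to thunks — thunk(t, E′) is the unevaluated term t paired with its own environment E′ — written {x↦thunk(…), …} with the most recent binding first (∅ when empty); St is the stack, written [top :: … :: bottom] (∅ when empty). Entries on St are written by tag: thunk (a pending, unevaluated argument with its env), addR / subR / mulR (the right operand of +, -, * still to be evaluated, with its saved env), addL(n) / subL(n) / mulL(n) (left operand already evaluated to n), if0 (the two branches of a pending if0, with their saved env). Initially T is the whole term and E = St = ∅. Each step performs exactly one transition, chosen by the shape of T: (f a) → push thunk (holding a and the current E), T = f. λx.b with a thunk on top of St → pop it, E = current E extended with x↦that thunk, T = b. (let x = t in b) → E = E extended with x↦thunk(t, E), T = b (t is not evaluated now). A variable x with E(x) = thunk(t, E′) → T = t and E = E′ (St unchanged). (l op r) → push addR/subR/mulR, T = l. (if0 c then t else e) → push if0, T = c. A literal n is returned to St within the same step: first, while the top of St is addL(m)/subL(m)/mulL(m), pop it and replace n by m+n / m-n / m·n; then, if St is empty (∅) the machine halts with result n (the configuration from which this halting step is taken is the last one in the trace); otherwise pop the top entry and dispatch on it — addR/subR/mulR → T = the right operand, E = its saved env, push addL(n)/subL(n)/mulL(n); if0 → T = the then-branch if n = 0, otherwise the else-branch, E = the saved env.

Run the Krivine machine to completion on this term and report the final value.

step 0: [T=((λx. (3 * 7)) (if0 4 then 1 else 3)) | E=∅ | St=∅]
step 1: [T=(λx. (3 * 7)) | E=∅ | St=[thunk]]
step 2: [T=(3 * 7) | E={x↦thunk((if0 4 then 1 else 3), ∅)} | St=∅]
step 3: [T=3 | E={x↦thunk((if0 4 then 1 else 3), ∅)} | St=[mulR]]
step 4: [T=7 | E={x↦thunk((if0 4 then 1 else 3), ∅)} | St=[mulL(3)]]
→ final value 21

Answer: 21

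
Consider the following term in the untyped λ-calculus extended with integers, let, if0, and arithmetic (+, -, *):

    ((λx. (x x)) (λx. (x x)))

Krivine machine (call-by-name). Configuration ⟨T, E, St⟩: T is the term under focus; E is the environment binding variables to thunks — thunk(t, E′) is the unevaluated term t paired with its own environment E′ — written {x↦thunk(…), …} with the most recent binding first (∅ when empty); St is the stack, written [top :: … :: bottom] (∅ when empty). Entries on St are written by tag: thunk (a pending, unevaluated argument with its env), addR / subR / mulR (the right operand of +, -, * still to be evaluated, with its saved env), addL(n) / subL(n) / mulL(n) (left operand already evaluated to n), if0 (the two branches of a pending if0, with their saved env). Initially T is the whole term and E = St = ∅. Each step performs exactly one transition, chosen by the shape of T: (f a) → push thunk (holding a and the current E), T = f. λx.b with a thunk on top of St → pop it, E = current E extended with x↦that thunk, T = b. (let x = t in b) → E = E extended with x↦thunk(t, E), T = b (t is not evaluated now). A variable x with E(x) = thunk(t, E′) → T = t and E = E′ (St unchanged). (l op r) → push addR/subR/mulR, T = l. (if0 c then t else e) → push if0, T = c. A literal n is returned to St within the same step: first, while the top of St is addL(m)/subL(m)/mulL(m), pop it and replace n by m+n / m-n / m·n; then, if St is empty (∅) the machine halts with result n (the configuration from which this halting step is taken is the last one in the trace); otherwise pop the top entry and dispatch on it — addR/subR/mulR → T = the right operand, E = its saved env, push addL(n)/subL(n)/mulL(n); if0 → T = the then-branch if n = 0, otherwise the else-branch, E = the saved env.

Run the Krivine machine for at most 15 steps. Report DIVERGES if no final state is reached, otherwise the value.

Answer: DIVERGES (no final state within 15 steps)

Machine steps:
[0] ⟨T=((λx. (x x)) (λx. (x x))); E=∅; St=∅⟩
[1] ⟨T=(λx. (x x)); E=∅; St=[thunk]⟩
[2] ⟨T=(x x); E={x↦thunk((λx. (x x)), ∅)}; St=∅⟩
[3] ⟨T=x; E={x↦thunk((λx. (x x)), ∅)}; St=[thunk]⟩
[4] ⟨T=(λx. (x x)); E=∅; St=[thunk]⟩
[5] ⟨T=(x x); E={x↦thunk(x, {x↦thunk((λx. (x x)), ∅)})}; St=∅⟩
[6] ⟨T=x; E={x↦thunk(x, {x↦thunk((λx. (x x)), ∅)})}; St=[thunk]⟩
[7] ⟨T=x; E={x↦thunk((λx. (x x)), ∅)}; St=[thunk]⟩
[8] ⟨T=(λx. (x x)); E=∅; St=[thunk]⟩
[9] ⟨T=(x x); E={x↦thunk(x, {x↦thunk(x, {x↦thunk((λx. (x x)), ∅)})})}; St=∅⟩
[10] ⟨T=x; E={x↦thunk(x, {x↦thunk(x, {x↦thunk((λx. (x x)), ∅)})})}; St=[thunk]⟩
[11] ⟨T=x; E={x↦thunk(x, {x↦thunk((λx. (x x)), ∅)})}; St=[thunk]⟩
[12] ⟨T=x; E={x↦thunk((λx. (x x)), ∅)}; St=[thunk]⟩
[13] ⟨T=(λx. (x x)); E=∅; St=[thunk]⟩
[14] ⟨T=(x x); E={x↦thunk(x, {x↦thunk(x, {x↦thunk(x, {x↦thunk((λx. (x x)), ∅)})})})}; St=∅⟩
[15] ⟨T=x; E={x↦thunk(x, {x↦thunk(x, {x↦thunk(x, {x↦thunk((λx. (x x)), ∅)})})})}; St=[thunk]⟩
→ 15 transitions taken and the configuration is still not final: no result within 15 steps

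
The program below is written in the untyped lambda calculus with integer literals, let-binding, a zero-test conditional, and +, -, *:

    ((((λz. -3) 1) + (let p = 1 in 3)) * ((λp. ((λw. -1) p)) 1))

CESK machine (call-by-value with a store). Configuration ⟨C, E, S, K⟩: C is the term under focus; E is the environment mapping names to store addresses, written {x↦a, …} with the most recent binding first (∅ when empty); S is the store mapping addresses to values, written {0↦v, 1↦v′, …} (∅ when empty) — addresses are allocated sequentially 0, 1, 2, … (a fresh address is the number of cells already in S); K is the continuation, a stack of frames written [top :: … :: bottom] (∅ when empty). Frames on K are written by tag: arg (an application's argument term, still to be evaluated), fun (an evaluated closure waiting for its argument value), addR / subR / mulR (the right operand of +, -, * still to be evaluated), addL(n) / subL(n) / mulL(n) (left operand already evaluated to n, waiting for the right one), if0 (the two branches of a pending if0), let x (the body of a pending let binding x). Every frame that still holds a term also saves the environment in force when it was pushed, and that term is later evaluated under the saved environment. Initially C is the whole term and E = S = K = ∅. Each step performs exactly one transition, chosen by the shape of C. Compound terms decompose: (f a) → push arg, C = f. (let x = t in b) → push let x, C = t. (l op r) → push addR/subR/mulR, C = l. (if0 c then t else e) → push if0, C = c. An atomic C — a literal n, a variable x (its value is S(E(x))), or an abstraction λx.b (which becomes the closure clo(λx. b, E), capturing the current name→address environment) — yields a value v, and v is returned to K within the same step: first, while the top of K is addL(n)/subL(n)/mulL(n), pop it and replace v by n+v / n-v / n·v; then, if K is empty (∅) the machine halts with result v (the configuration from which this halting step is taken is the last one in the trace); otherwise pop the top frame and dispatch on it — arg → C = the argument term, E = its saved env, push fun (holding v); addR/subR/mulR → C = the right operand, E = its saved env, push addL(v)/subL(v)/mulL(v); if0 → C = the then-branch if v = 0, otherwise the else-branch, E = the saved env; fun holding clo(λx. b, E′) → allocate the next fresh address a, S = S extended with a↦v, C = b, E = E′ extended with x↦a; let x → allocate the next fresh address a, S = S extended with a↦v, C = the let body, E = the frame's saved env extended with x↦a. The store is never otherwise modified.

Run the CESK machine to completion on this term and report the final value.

t=0: [C=((((λz. -3) 1) + (let p = 1 in 3)) * ((λp. ((λw. -1) p)) 1)) | E=∅ | S=∅ | K=∅]
t=1: [C=(((λz. -3) 1) + (let p = 1 in 3)) | E=∅ | S=∅ | K=[mulR]]
t=2: [C=((λz. -3) 1) | E=∅ | S=∅ | K=[addR :: mulR]]
t=3: [C=(λz. -3) | E=∅ | S=∅ | K=[arg :: addR :: mulR]]
t=4: [C=1 | E=∅ | S=∅ | K=[fun :: addR :: mulR]]
t=5: [C=-3 | E={z↦0} | S={0↦1} | K=[addR :: mulR]]
t=6: [C=(let p = 1 in 3) | E=∅ | S={0↦1} | K=[addL(-3) :: mulR]]
t=7: [C=1 | E=∅ | S={0↦1} | K=[let p :: addL(-3) :: mulR]]
t=8: [C=3 | E={p↦1} | S={0↦1, 1↦1} | K=[addL(-3) :: mulR]]
t=9: [C=((λp. ((λw. -1) p)) 1) | E=∅ | S={0↦1, 1↦1} | K=[mulL(0)]]
t=10: [C=(λp. ((λw. -1) p)) | E=∅ | S={0↦1, 1↦1} | K=[arg :: mulL(0)]]
t=11: [C=1 | E=∅ | S={0↦1, 1↦1} | K=[fun :: mulL(0)]]
t=12: [C=((λw. -1) p) | E={p↦2} | S={0↦1, 1↦1, 2↦1} | K=[mulL(0)]]
t=13: [C=(λw. -1) | E={p↦2} | S={0↦1, 1↦1, 2↦1} | K=[arg :: mulL(0)]]
t=14: [C=p | E={p↦2} | S={0↦1, 1↦1, 2↦1} | K=[fun :: mulL(0)]]
t=15: [C=-1 | E={w↦3, p↦2} | S={0↦1, 1↦1, 2↦1, 3↦1} | K=[mulL(0)]]
→ final value 0

Answer: 0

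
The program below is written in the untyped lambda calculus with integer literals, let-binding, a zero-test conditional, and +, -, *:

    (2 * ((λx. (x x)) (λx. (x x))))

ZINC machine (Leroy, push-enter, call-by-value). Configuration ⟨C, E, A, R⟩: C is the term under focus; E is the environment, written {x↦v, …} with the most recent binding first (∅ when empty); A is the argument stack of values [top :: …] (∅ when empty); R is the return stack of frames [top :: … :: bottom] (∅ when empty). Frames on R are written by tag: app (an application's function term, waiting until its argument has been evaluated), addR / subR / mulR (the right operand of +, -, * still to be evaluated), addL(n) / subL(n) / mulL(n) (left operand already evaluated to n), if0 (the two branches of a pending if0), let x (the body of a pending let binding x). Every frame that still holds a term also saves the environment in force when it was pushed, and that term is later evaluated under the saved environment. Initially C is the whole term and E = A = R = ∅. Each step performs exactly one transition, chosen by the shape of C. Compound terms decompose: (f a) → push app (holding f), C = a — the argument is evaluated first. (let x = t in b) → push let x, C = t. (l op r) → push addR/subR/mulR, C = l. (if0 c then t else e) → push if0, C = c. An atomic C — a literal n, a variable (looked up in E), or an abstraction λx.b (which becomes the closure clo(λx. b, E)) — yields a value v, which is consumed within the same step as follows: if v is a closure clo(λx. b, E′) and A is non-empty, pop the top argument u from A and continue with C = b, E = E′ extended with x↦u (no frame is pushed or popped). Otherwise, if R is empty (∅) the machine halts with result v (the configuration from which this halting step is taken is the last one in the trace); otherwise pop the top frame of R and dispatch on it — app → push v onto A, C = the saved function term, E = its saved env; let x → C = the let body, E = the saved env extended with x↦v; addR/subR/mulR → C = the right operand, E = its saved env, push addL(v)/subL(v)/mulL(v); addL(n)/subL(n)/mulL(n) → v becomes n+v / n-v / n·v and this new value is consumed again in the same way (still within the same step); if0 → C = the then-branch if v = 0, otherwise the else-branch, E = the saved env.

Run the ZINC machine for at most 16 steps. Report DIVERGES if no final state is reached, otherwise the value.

Answer: DIVERGES (no final state within 16 steps)

Derivation:
[0] [C=(2 * ((λx. (x x)) (λx. (x x)))) | E=∅ | A=∅ | R=∅]
[1] [C=2 | E=∅ | A=∅ | R=[mulR]]
[2] [C=((λx. (x x)) (λx. (x x))) | E=∅ | A=∅ | R=[mulL(2)]]
[3] [C=(λx. (x x)) | E=∅ | A=∅ | R=[app :: mulL(2)]]
[4] [C=(λx. (x x)) | E=∅ | A=[clo(λx. (x x), ∅)] | R=[mulL(2)]]
[5] [C=(x x) | E={x↦clo(λx. (x x), ∅)} | A=∅ | R=[mulL(2)]]
[6] [C=x | E={x↦clo(λx. (x x), ∅)} | A=∅ | R=[app :: mulL(2)]]
[7] [C=x | E={x↦clo(λx. (x x), ∅)} | A=[clo(λx. (x x), ∅)] | R=[mulL(2)]]
… configuration repeats with period 3 (steps 5–7 recur indefinitely) …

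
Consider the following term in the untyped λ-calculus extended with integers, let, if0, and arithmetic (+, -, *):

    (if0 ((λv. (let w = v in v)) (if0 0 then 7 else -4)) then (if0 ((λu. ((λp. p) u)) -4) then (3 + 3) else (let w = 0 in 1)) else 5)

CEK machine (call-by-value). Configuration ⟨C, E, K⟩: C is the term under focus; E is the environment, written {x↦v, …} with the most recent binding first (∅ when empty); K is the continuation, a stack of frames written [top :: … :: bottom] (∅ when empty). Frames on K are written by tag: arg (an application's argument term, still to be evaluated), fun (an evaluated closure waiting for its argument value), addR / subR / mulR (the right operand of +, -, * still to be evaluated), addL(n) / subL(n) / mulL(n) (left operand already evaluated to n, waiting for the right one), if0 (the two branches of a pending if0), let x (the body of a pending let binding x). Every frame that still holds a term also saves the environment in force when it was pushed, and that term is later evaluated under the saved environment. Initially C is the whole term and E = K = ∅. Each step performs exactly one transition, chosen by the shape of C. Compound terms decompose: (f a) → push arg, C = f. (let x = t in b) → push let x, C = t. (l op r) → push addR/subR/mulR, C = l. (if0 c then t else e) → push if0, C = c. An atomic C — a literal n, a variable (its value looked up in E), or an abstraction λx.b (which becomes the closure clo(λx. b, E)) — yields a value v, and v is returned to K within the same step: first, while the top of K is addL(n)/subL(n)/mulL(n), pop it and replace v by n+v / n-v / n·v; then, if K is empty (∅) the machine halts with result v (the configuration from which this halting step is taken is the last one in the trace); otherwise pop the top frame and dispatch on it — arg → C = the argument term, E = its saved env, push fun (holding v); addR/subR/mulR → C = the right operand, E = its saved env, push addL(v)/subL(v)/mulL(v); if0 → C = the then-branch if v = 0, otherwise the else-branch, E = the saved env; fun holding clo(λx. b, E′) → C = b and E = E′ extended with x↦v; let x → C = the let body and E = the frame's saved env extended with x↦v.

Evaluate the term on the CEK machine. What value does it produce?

Answer: 5

Machine steps:
[0] <C=(if0 ((λv. (let w = v in v)) (if0 0 then 7 else -4)) then (if0 ((λu. ((λp. p) u)) -4) then (3 + 3) else (let w = 0 in 1)) else 5), E=∅, K=∅>
[1] <C=((λv. (let w = v in v)) (if0 0 then 7 else -4)), E=∅, K=[if0]>
[2] <C=(λv. (let w = v in v)), E=∅, K=[arg :: if0]>
[3] <C=(if0 0 then 7 else -4), E=∅, K=[fun :: if0]>
[4] <C=0, E=∅, K=[if0 :: fun :: if0]>
[5] <C=7, E=∅, K=[fun :: if0]>
[6] <C=(let w = v in v), E={v↦7}, K=[if0]>
[7] <C=v, E={v↦7}, K=[let w :: if0]>
[8] <C=v, E={w↦7, v↦7}, K=[if0]>
[9] <C=5, E=∅, K=∅>
→ final value 5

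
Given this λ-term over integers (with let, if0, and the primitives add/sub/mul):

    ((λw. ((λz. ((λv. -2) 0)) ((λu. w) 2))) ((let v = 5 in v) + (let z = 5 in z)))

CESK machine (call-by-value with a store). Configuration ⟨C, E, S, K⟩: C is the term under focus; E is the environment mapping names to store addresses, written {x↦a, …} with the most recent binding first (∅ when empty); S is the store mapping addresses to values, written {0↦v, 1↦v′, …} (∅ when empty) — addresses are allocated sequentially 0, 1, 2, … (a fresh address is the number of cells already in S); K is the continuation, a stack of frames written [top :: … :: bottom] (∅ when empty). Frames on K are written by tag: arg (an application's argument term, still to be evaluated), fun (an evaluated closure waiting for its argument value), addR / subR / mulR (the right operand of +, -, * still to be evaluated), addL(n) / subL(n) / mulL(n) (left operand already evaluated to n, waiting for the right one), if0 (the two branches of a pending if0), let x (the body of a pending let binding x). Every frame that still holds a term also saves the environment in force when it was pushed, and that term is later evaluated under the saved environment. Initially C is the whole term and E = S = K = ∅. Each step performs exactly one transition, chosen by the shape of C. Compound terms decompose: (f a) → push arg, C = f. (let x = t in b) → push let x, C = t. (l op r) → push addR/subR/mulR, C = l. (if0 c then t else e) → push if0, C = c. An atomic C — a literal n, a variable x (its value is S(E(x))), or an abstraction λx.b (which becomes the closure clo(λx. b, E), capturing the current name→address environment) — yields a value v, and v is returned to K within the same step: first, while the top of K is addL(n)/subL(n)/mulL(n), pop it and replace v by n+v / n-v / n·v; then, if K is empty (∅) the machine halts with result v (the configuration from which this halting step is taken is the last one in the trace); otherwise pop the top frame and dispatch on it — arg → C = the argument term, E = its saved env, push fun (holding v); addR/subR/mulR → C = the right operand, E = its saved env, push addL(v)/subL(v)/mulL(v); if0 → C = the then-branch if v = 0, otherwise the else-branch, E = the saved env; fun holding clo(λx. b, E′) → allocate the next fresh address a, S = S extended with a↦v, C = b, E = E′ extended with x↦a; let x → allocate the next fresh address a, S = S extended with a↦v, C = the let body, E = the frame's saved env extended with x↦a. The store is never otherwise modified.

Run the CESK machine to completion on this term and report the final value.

Answer: -2

Execution trace:
step 0: <C=((λw. ((λz. ((λv. -2) 0)) ((λu. w) 2))) ((let v = 5 in v) + (let z = 5 in z))), E=∅, S=∅, K=∅>
step 1: <C=(λw. ((λz. ((λv. -2) 0)) ((λu. w) 2))), E=∅, S=∅, K=[arg]>
step 2: <C=((let v = 5 in v) + (let z = 5 in z)), E=∅, S=∅, K=[fun]>
step 3: <C=(let v = 5 in v), E=∅, S=∅, K=[addR :: fun]>
step 4: <C=5, E=∅, S=∅, K=[let v :: addR :: fun]>
step 5: <C=v, E={v↦0}, S={0↦5}, K=[addR :: fun]>
step 6: <C=(let z = 5 in z), E=∅, S={0↦5}, K=[addL(5) :: fun]>
step 7: <C=5, E=∅, S={0↦5}, K=[let z :: addL(5) :: fun]>
step 8: <C=z, E={z↦1}, S={0↦5, 1↦5}, K=[addL(5) :: fun]>
step 9: <C=((λz. ((λv. -2) 0)) ((λu. w) 2)), E={w↦2}, S={0↦5, 1↦5, 2↦10}, K=∅>
step 10: <C=(λz. ((λv. -2) 0)), E={w↦2}, S={0↦5, 1↦5, 2↦10}, K=[arg]>
step 11: <C=((λu. w) 2), E={w↦2}, S={0↦5, 1↦5, 2↦10}, K=[fun]>
step 12: <C=(λu. w), E={w↦2}, S={0↦5, 1↦5, 2↦10}, K=[arg :: fun]>
step 13: <C=2, E={w↦2}, S={0↦5, 1↦5, 2↦10}, K=[fun :: fun]>
step 14: <C=w, E={u↦3, w↦2}, S={0↦5, 1↦5, 2↦10, 3↦2}, K=[fun]>
step 15: <C=((λv. -2) 0), E={z↦4, w↦2}, S={0↦5, 1↦5, 2↦10, 3↦2, 4↦10}, K=∅>
step 16: <C=(λv. -2), E={z↦4, w↦2}, S={0↦5, 1↦5, 2↦10, 3↦2, 4↦10}, K=[arg]>
step 17: <C=0, E={z↦4, w↦2}, S={0↦5, 1↦5, 2↦10, 3↦2, 4↦10}, K=[fun]>
step 18: <C=-2, E={v↦5, z↦4, w↦2}, S={0↦5, 1↦5, 2↦10, 3↦2, 4↦10, 5↦0}, K=∅>
→ final value -2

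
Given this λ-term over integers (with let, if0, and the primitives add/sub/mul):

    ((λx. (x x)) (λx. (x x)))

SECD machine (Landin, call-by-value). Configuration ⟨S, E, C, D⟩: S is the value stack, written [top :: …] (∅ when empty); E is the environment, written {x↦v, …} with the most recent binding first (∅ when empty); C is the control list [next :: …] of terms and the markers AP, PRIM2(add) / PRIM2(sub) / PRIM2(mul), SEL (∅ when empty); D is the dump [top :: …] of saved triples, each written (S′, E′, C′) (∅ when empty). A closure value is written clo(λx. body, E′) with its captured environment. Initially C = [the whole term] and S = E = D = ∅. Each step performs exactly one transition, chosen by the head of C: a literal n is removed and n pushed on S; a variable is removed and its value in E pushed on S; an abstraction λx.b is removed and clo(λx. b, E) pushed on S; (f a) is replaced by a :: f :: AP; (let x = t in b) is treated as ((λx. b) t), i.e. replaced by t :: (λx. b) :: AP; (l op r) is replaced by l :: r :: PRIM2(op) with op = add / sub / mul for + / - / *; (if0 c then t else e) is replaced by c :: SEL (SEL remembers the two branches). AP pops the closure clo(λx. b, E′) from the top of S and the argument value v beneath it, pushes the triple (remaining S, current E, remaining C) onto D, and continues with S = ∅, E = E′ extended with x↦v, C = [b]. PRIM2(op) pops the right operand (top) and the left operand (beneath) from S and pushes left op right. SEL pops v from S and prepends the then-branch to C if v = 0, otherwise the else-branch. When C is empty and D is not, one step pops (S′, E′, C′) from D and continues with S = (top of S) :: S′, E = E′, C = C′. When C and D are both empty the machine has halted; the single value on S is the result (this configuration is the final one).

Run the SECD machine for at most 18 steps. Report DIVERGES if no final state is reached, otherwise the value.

Answer: DIVERGES (no final state within 18 steps)

Execution trace:
step 0: ⟨S=∅; E=∅; C=[((λx. (x x)) (λx. (x x)))]; D=∅⟩
step 1: ⟨S=∅; E=∅; C=[(λx. (x x)) :: (λx. (x x)) :: AP]; D=∅⟩
step 2: ⟨S=[clo(λx. (x x), ∅)]; E=∅; C=[(λx. (x x)) :: AP]; D=∅⟩
step 3: ⟨S=[clo(λx. (x x), ∅) :: clo(λx. (x x), ∅)]; E=∅; C=[AP]; D=∅⟩
step 4: ⟨S=∅; E={x↦clo(λx. (x x), ∅)}; C=[(x x)]; D=[(∅, ∅, ∅)]⟩
step 5: ⟨S=∅; E={x↦clo(λx. (x x), ∅)}; C=[x :: x :: AP]; D=[(∅, ∅, ∅)]⟩
step 6: ⟨S=[clo(λx. (x x), ∅)]; E={x↦clo(λx. (x x), ∅)}; C=[x :: AP]; D=[(∅, ∅, ∅)]⟩
step 7: ⟨S=[clo(λx. (x x), ∅) :: clo(λx. (x x), ∅)]; E={x↦clo(λx. (x x), ∅)}; C=[AP]; D=[(∅, ∅, ∅)]⟩
step 8: ⟨S=∅; E={x↦clo(λx. (x x), ∅)}; C=[(x x)]; D=[(∅, {x↦clo(λx. (x x), ∅)}, ∅) :: (∅, ∅, ∅)]⟩
step 9: ⟨S=∅; E={x↦clo(λx. (x x), ∅)}; C=[x :: x :: AP]; D=[(∅, {x↦clo(λx. (x x), ∅)}, ∅) :: (∅, ∅, ∅)]⟩
step 10: ⟨S=[clo(λx. (x x), ∅)]; E={x↦clo(λx. (x x), ∅)}; C=[x :: AP]; D=[(∅, {x↦clo(λx. (x x), ∅)}, ∅) :: (∅, ∅, ∅)]⟩
step 11: ⟨S=[clo(λx. (x x), ∅) :: clo(λx. (x x), ∅)]; E={x↦clo(λx. (x x), ∅)}; C=[AP]; D=[(∅, {x↦clo(λx. (x x), ∅)}, ∅) :: (∅, ∅, ∅)]⟩
step 12: ⟨S=∅; E={x↦clo(λx. (x x), ∅)}; C=[(x x)]; D=[(∅, {x↦clo(λx. (x x), ∅)}, ∅) :: (∅, {x↦clo(λx. (x x), ∅)}, ∅) :: (∅, ∅, ∅)]⟩
step 13: ⟨S=∅; E={x↦clo(λx. (x x), ∅)}; C=[x :: x :: AP]; D=[(∅, {x↦clo(λx. (x x), ∅)}, ∅) :: (∅, {x↦clo(λx. (x x), ∅)}, ∅) :: (∅, ∅, ∅)]⟩
step 14: ⟨S=[clo(λx. (x x), ∅)]; E={x↦clo(λx. (x x), ∅)}; C=[x :: AP]; D=[(∅, {x↦clo(λx. (x x), ∅)}, ∅) :: (∅, {x↦clo(λx. (x x), ∅)}, ∅) :: (∅, ∅, ∅)]⟩
step 15: ⟨S=[clo(λx. (x x), ∅) :: clo(λx. (x x), ∅)]; E={x↦clo(λx. (x x), ∅)}; C=[AP]; D=[(∅, {x↦clo(λx. (x x), ∅)}, ∅) :: (∅, {x↦clo(λx. (x x), ∅)}, ∅) :: (∅, ∅, ∅)]⟩
step 16: ⟨S=∅; E={x↦clo(λx. (x x), ∅)}; C=[(x x)]; D=[(∅, {x↦clo(λx. (x x), ∅)}, ∅) :: (∅, {x↦clo(λx. (x x), ∅)}, ∅) :: (∅, {x↦clo(λx. (x x), ∅)}, ∅) :: (∅, ∅, ∅)]⟩
step 17: ⟨S=∅; E={x↦clo(λx. (x x), ∅)}; C=[x :: x :: AP]; D=[(∅, {x↦clo(λx. (x x), ∅)}, ∅) :: (∅, {x↦clo(λx. (x x), ∅)}, ∅) :: (∅, {x↦clo(λx. (x x), ∅)}, ∅) :: (∅, ∅, ∅)]⟩
step 18: ⟨S=[clo(λx. (x x), ∅)]; E={x↦clo(λx. (x x), ∅)}; C=[x :: AP]; D=[(∅, {x↦clo(λx. (x x), ∅)}, ∅) :: (∅, {x↦clo(λx. (x x), ∅)}, ∅) :: (∅, {x↦clo(λx. (x x), ∅)}, ∅) :: (∅, ∅, ∅)]⟩
→ 18 transitions taken and the configuration is still not final: no result within 18 steps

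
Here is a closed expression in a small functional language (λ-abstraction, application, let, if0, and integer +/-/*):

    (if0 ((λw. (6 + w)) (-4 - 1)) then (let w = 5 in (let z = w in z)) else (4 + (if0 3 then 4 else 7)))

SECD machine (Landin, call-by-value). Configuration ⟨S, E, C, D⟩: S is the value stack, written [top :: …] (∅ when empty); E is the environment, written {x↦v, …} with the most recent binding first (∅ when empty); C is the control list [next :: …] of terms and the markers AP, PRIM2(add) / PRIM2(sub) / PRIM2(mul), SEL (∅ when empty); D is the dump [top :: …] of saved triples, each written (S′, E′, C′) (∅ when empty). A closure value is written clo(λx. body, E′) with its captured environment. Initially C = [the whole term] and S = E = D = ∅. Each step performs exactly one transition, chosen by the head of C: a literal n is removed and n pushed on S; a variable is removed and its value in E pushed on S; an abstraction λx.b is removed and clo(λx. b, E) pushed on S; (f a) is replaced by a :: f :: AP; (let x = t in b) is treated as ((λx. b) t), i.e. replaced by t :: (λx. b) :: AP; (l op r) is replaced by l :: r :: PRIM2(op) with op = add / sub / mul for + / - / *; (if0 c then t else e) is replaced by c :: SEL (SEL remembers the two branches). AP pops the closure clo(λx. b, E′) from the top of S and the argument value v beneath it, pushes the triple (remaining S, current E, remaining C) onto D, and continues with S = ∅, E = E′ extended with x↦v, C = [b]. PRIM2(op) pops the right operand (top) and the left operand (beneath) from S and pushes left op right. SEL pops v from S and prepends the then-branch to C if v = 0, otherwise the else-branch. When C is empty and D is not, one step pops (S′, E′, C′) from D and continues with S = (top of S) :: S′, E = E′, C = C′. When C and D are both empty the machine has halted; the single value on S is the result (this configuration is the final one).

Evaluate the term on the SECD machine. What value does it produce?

Answer: 11

Machine steps:
step 0: ⟨S=∅; E=∅; C=[(if0 ((λw. (6 + w)) (-4 - 1)) then (let w = 5 in (let z = w in z)) else (4 + (if0 3 then 4 else 7)))]; D=∅⟩
step 1: ⟨S=∅; E=∅; C=[((λw. (6 + w)) (-4 - 1)) :: SEL]; D=∅⟩
step 2: ⟨S=∅; E=∅; C=[(-4 - 1) :: (λw. (6 + w)) :: AP :: SEL]; D=∅⟩
step 3: ⟨S=∅; E=∅; C=[-4 :: 1 :: PRIM2(sub) :: (λw. (6 + w)) :: AP :: SEL]; D=∅⟩
step 4: ⟨S=[-4]; E=∅; C=[1 :: PRIM2(sub) :: (λw. (6 + w)) :: AP :: SEL]; D=∅⟩
step 5: ⟨S=[1 :: -4]; E=∅; C=[PRIM2(sub) :: (λw. (6 + w)) :: AP :: SEL]; D=∅⟩
step 6: ⟨S=[-5]; E=∅; C=[(λw. (6 + w)) :: AP :: SEL]; D=∅⟩
step 7: ⟨S=[clo(λw. (6 + w), ∅) :: -5]; E=∅; C=[AP :: SEL]; D=∅⟩
step 8: ⟨S=∅; E={w↦-5}; C=[(6 + w)]; D=[(∅, ∅, [SEL])]⟩
step 9: ⟨S=∅; E={w↦-5}; C=[6 :: w :: PRIM2(add)]; D=[(∅, ∅, [SEL])]⟩
step 10: ⟨S=[6]; E={w↦-5}; C=[w :: PRIM2(add)]; D=[(∅, ∅, [SEL])]⟩
step 11: ⟨S=[-5 :: 6]; E={w↦-5}; C=[PRIM2(add)]; D=[(∅, ∅, [SEL])]⟩
step 12: ⟨S=[1]; E={w↦-5}; C=∅; D=[(∅, ∅, [SEL])]⟩
step 13: ⟨S=[1]; E=∅; C=[SEL]; D=∅⟩
step 14: ⟨S=∅; E=∅; C=[(4 + (if0 3 then 4 else 7))]; D=∅⟩
step 15: ⟨S=∅; E=∅; C=[4 :: (if0 3 then 4 else 7) :: PRIM2(add)]; D=∅⟩
step 16: ⟨S=[4]; E=∅; C=[(if0 3 then 4 else 7) :: PRIM2(add)]; D=∅⟩
step 17: ⟨S=[4]; E=∅; C=[3 :: SEL :: PRIM2(add)]; D=∅⟩
step 18: ⟨S=[3 :: 4]; E=∅; C=[SEL :: PRIM2(add)]; D=∅⟩
step 19: ⟨S=[4]; E=∅; C=[7 :: PRIM2(add)]; D=∅⟩
step 20: ⟨S=[7 :: 4]; E=∅; C=[PRIM2(add)]; D=∅⟩
step 21: ⟨S=[11]; E=∅; C=∅; D=∅⟩
→ final value 11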